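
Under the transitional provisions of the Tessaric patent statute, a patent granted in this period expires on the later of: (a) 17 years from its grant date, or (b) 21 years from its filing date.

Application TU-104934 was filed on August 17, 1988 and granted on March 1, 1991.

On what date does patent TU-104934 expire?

August 17, 2009

(a) grant + 17 years → 1 March 2008.
(b) filing + 21 years → 17 August 2009.
Later of the two: 17 August 2009.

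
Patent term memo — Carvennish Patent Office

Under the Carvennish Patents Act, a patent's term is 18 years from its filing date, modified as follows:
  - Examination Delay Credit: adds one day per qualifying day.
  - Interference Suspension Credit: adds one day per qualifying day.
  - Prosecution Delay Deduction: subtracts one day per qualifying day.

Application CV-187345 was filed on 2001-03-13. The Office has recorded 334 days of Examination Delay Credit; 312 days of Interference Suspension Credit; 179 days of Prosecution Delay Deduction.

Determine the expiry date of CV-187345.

2020-06-22

Base term: filing date + 18 years → 13 March 2019.
Examination Delay Credit: +334 days → 10 February 2020.
Interference Suspension Credit: +312 days → 18 December 2020.
Prosecution Delay Deduction: −179 days → 22 June 2020.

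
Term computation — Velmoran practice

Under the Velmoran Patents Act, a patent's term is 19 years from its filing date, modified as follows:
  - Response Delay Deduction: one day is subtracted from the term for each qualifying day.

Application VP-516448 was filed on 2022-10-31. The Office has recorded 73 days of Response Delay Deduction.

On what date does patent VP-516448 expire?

Base term: filing date + 19 years → 31 October 2041.
Response Delay Deduction: −73 days → 19 August 2041.

2041-08-19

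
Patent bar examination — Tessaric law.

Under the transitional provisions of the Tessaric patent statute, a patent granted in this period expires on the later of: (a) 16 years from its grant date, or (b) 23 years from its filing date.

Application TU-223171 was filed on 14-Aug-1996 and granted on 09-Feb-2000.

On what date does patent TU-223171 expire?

(a) grant + 16 years → 9 February 2016.
(b) filing + 23 years → 14 August 2019.
Later of the two: 14 August 2019.

2019-08-14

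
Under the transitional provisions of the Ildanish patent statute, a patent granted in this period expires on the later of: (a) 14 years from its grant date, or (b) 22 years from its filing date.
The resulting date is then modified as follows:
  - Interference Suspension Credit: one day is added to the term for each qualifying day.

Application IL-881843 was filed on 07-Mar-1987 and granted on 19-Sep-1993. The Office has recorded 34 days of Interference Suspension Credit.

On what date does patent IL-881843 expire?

(a) grant + 14 years → 19 September 2007.
(b) filing + 22 years → 7 March 2009.
Later of the two: 7 March 2009.
Interference Suspension Credit: +34 days → 10 April 2009.

April 10, 2009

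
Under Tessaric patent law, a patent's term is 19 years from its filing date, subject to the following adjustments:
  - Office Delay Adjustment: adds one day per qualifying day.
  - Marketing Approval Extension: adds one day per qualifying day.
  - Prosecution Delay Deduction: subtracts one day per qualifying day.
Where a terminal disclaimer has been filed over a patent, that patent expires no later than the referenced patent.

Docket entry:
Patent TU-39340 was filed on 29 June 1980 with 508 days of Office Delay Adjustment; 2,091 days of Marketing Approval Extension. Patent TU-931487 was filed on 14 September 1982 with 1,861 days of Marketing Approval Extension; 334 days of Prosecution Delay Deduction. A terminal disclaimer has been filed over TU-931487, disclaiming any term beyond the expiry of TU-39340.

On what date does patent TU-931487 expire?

November 19, 2005

Natural term of TU-931487:
  Base: filing + 19 years → 14 September 2001.
  Marketing Approval Extension: +1861 days → 19 October 2006.
  Prosecution Delay Deduction: −334 days → 19 November 2005.
Expiry of referenced patent TU-39340:
  Base: filing + 19 years → 29 June 1999.
  Office Delay Adjustment: +508 days → 18 November 2000.
  Marketing Approval Extension: +2091 days → 10 August 2006.
Terminal disclaimer: TU-931487 expires on the earlier of 19 November 2005 and 10 August 2006.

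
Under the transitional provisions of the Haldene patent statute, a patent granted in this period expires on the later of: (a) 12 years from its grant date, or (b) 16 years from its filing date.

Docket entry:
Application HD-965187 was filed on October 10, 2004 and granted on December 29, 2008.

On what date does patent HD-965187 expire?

(a) grant + 12 years → 29 December 2020.
(b) filing + 16 years → 10 October 2020.
Later of the two: 29 December 2020.

2020-12-29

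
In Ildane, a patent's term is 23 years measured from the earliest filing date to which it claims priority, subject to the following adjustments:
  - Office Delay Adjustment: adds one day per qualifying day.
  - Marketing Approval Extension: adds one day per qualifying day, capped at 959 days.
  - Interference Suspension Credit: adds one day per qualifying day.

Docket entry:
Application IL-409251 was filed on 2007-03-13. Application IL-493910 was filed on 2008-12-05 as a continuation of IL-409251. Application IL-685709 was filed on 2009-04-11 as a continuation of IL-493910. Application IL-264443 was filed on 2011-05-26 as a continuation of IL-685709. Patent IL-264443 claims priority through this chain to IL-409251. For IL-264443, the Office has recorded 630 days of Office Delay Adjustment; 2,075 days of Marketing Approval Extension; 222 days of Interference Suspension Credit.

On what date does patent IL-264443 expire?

Earliest priority filing: 13 March 2007.
Base term: 13 March 2007 + 23 years → 13 March 2030.
Office Delay Adjustment: +630 days → 3 December 2031.
Marketing Approval Extension: 2075 days claimed exceeds the 959-day cap, so +959 days → 19 July 2034.
Interference Suspension Credit: +222 days → 26 February 2035.

February 26, 2035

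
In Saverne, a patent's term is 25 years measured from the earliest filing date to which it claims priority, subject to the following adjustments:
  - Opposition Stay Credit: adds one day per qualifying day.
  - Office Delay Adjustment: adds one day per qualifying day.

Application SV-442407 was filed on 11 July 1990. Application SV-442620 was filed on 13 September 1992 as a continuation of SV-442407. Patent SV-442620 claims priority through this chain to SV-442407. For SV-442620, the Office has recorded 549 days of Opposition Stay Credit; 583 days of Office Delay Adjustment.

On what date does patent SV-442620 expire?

August 16, 2018

Earliest priority filing: 11 July 1990.
Base term: 11 July 1990 + 25 years → 11 July 2015.
Opposition Stay Credit: +549 days → 10 January 2017.
Office Delay Adjustment: +583 days → 16 August 2018.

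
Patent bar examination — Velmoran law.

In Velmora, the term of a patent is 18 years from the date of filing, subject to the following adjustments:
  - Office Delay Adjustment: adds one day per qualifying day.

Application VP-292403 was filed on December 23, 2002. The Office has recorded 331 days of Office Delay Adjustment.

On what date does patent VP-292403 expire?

Base term: filing date + 18 years → 23 December 2020.
Office Delay Adjustment: +331 days → 19 November 2021.

2021-11-19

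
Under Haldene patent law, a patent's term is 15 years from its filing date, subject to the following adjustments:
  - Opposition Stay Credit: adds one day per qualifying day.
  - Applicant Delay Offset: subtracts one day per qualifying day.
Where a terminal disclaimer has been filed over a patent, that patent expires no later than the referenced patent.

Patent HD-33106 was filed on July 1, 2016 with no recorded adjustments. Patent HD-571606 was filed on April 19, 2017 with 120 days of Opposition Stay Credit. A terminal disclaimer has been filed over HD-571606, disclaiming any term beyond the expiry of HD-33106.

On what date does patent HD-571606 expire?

Natural term of HD-571606:
  Base: filing + 15 years → 19 April 2032.
  Opposition Stay Credit: +120 days → 17 August 2032.
Expiry of referenced patent HD-33106:
  Base: filing + 15 years → 1 July 2031.
Terminal disclaimer: HD-571606 expires on the earlier of 17 August 2032 and 1 July 2031.

July 1, 2031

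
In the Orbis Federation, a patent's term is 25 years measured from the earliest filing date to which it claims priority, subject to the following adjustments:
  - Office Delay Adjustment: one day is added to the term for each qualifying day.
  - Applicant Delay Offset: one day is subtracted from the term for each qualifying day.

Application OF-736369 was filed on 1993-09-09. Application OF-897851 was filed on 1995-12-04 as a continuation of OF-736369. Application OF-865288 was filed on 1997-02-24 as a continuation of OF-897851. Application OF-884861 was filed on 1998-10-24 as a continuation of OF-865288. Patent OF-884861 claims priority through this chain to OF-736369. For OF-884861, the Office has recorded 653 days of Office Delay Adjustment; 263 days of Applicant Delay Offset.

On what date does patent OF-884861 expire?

2019-10-04

Earliest priority filing: 9 September 1993.
Base term: 9 September 1993 + 25 years → 9 September 2018.
Office Delay Adjustment: +653 days → 23 June 2020.
Applicant Delay Offset: −263 days → 4 October 2019.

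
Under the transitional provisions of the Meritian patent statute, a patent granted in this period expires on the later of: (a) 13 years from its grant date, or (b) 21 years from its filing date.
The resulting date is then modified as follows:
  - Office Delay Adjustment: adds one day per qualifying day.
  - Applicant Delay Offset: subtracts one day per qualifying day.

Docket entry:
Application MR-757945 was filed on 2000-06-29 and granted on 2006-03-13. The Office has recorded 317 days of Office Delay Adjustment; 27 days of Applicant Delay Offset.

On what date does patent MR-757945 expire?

(a) grant + 13 years → 13 March 2019.
(b) filing + 21 years → 29 June 2021.
Later of the two: 29 June 2021.
Office Delay Adjustment: +317 days → 12 May 2022.
Applicant Delay Offset: −27 days → 15 April 2022.

April 15, 2022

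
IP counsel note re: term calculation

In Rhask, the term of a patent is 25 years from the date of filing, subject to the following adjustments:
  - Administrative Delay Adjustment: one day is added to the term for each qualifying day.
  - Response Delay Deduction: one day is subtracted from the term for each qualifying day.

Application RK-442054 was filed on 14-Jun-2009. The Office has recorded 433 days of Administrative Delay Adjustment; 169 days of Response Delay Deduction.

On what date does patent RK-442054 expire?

2035-03-05

Base term: filing date + 25 years → 14 June 2034.
Administrative Delay Adjustment: +433 days → 21 August 2035.
Response Delay Deduction: −169 days → 5 March 2035.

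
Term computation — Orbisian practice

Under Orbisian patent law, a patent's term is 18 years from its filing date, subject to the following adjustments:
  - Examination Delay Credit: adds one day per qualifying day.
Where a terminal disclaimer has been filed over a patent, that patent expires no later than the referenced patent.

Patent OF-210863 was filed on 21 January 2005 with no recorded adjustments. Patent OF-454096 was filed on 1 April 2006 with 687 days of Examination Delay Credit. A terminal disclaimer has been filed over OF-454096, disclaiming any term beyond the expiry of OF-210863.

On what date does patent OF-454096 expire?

Natural term of OF-454096:
  Base: filing + 18 years → 1 April 2024.
  Examination Delay Credit: +687 days → 17 February 2026.
Expiry of referenced patent OF-210863:
  Base: filing + 18 years → 21 January 2023.
Terminal disclaimer: OF-454096 expires on the earlier of 17 February 2026 and 21 January 2023.

January 21, 2023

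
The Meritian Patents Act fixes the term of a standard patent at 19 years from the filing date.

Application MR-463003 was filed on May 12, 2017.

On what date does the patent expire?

2036-05-12

Filing date + 19 years → 12 May 2036.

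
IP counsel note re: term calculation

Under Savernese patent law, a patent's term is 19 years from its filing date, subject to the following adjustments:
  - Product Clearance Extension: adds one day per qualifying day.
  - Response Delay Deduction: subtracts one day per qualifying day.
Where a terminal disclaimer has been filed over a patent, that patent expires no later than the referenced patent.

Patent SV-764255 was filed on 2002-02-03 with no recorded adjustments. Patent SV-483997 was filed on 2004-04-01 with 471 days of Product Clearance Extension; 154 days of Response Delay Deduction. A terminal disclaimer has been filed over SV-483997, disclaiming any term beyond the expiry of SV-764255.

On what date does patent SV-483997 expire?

Natural term of SV-483997:
  Base: filing + 19 years → 1 April 2023.
  Product Clearance Extension: +471 days → 15 July 2024.
  Response Delay Deduction: −154 days → 12 February 2024.
Expiry of referenced patent SV-764255:
  Base: filing + 19 years → 3 February 2021.
Terminal disclaimer: SV-483997 expires on the earlier of 12 February 2024 and 3 February 2021.

February 3, 2021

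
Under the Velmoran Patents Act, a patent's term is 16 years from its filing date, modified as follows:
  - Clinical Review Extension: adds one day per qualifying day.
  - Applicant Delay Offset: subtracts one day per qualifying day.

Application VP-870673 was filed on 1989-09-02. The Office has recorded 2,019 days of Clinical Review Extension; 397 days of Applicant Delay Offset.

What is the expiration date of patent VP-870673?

2010-02-10

Base term: filing date + 16 years → 2 September 2005.
Clinical Review Extension: +2019 days → 14 March 2011.
Applicant Delay Offset: −397 days → 10 February 2010.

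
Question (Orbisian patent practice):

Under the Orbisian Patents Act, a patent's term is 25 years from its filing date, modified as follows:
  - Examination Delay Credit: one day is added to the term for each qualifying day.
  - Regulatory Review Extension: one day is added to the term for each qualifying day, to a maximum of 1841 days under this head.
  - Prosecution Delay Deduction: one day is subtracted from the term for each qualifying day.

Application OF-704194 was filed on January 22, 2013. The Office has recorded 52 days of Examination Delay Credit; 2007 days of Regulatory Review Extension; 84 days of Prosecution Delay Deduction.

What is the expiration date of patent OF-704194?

Base term: filing date + 25 years → 22 January 2038.
Examination Delay Credit: +52 days → 15 March 2038.
Regulatory Review Extension: 2007 days claimed exceeds the 1841-day cap, so +1841 days → 30 March 2043.
Prosecution Delay Deduction: −84 days → 5 January 2043.

2043-01-05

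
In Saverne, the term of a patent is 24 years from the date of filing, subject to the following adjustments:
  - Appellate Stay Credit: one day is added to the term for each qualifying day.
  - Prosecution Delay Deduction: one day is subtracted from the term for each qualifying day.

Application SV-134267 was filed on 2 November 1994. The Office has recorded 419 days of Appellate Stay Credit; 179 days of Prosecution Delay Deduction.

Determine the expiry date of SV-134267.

Base term: filing date + 24 years → 2 November 2018.
Appellate Stay Credit: +419 days → 26 December 2019.
Prosecution Delay Deduction: −179 days → 30 June 2019.

2019-06-30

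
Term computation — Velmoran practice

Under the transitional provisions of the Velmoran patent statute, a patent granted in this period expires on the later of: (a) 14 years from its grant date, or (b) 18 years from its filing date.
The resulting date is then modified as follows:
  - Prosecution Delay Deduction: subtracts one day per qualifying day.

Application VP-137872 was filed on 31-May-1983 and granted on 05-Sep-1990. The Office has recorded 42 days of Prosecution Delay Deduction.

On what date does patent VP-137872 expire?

2004-07-25

(a) grant + 14 years → 5 September 2004.
(b) filing + 18 years → 31 May 2001.
Later of the two: 5 September 2004.
Prosecution Delay Deduction: −42 days → 25 July 2004.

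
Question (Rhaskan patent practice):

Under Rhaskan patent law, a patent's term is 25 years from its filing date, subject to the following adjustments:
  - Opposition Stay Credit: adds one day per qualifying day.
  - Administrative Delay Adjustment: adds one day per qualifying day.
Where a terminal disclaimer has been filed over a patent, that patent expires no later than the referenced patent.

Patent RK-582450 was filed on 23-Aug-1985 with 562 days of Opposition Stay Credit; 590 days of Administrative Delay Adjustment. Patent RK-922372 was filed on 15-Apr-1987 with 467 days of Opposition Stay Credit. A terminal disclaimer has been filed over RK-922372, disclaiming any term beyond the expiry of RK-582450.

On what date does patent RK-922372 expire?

Natural term of RK-922372:
  Base: filing + 25 years → 15 April 2012.
  Opposition Stay Credit: +467 days → 26 July 2013.
Expiry of referenced patent RK-582450:
  Base: filing + 25 years → 23 August 2010.
  Opposition Stay Credit: +562 days → 7 March 2012.
  Administrative Delay Adjustment: +590 days → 18 October 2013.
Terminal disclaimer: RK-922372 expires on the earlier of 26 July 2013 and 18 October 2013.

2013-07-26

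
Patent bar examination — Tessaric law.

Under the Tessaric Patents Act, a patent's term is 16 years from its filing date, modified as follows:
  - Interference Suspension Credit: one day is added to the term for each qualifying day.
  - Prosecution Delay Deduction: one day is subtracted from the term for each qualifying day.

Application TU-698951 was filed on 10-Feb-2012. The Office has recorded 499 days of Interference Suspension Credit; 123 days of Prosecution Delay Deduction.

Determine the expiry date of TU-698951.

Base term: filing date + 16 years → 10 February 2028.
Interference Suspension Credit: +499 days → 23 June 2029.
Prosecution Delay Deduction: −123 days → 20 February 2029.

February 20, 2029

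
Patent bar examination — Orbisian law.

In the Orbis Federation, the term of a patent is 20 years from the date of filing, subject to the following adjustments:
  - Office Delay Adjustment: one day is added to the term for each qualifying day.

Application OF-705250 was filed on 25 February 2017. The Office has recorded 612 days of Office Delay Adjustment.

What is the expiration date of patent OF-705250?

Base term: filing date + 20 years → 25 February 2037.
Office Delay Adjustment: +612 days → 30 October 2038.

2038-10-30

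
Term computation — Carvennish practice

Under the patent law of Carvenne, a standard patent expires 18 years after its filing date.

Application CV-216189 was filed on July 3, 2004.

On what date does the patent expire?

July 3, 2022

Filing date + 18 years → 3 July 2022.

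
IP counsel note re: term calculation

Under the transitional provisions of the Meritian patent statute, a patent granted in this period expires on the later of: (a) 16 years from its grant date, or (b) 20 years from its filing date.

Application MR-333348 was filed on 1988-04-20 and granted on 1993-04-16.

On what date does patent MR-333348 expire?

2009-04-16

(a) grant + 16 years → 16 April 2009.
(b) filing + 20 years → 20 April 2008.
Later of the two: 16 April 2009.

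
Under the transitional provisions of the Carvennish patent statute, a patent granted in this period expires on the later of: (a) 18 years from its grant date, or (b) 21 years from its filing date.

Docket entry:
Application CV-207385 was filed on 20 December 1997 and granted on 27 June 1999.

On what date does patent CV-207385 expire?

(a) grant + 18 years → 27 June 2017.
(b) filing + 21 years → 20 December 2018.
Later of the two: 20 December 2018.

December 20, 2018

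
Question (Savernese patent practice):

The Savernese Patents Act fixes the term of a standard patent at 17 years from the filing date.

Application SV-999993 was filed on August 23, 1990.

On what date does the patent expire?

Filing date + 17 years → 23 August 2007.

2007-08-23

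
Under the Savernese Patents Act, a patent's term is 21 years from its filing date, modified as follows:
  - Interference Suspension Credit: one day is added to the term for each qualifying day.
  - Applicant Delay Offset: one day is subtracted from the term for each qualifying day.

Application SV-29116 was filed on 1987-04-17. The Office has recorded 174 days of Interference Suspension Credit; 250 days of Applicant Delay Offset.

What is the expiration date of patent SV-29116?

February 1, 2008

Base term: filing date + 21 years → 17 April 2008.
Interference Suspension Credit: +174 days → 8 October 2008.
Applicant Delay Offset: −250 days → 1 February 2008.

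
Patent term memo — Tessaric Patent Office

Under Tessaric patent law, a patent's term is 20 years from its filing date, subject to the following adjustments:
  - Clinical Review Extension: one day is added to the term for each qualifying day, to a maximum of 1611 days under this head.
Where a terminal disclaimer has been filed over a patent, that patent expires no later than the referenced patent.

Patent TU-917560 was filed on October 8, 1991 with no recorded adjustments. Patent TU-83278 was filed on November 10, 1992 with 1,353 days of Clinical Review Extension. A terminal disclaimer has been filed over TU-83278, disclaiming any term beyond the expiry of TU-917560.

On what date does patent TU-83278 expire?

2011-10-08

Natural term of TU-83278:
  Base: filing + 20 years → 10 November 2012.
  Clinical Review Extension: 1353 days (within the 1611-day cap) → +1353 days → 25 July 2016.
Expiry of referenced patent TU-917560:
  Base: filing + 20 years → 8 October 2011.
Terminal disclaimer: TU-83278 expires on the earlier of 25 July 2016 and 8 October 2011.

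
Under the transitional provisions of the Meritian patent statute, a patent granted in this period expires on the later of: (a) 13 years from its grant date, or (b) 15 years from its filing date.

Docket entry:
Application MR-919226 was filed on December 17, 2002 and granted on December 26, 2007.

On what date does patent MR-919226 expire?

December 26, 2020

(a) grant + 13 years → 26 December 2020.
(b) filing + 15 years → 17 December 2017.
Later of the two: 26 December 2020.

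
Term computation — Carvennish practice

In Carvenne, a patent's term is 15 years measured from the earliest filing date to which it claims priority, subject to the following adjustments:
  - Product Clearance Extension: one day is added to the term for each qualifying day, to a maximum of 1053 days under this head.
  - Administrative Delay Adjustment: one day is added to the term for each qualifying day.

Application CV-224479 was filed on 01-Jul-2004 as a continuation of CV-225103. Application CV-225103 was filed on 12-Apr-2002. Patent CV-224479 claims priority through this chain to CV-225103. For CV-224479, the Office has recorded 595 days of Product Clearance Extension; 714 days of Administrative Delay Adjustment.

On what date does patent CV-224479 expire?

Earliest priority filing: 12 April 2002.
Base term: 12 April 2002 + 15 years → 12 April 2017.
Product Clearance Extension: 595 days (within the 1053-day cap) → +595 days → 28 November 2018.
Administrative Delay Adjustment: +714 days → 11 November 2020.

2020-11-11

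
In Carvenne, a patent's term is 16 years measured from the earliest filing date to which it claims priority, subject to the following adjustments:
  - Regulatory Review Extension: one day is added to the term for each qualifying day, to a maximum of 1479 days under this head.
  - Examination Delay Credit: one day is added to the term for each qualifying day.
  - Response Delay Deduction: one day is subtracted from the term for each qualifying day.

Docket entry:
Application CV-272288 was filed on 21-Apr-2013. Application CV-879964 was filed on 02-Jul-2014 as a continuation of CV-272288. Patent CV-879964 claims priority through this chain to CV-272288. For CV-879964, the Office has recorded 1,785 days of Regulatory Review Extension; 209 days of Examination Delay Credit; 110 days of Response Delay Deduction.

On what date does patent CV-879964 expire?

Earliest priority filing: 21 April 2013.
Base term: 21 April 2013 + 16 years → 21 April 2029.
Regulatory Review Extension: 1785 days claimed exceeds the 1479-day cap, so +1479 days → 9 May 2033.
Examination Delay Credit: +209 days → 4 December 2033.
Response Delay Deduction: −110 days → 16 August 2033.

2033-08-16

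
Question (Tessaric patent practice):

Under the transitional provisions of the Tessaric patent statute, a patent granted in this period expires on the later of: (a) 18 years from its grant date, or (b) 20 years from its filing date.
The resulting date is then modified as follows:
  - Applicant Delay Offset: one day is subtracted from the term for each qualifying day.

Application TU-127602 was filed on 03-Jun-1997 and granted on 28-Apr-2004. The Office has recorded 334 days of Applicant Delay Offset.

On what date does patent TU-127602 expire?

(a) grant + 18 years → 28 April 2022.
(b) filing + 20 years → 3 June 2017.
Later of the two: 28 April 2022.
Applicant Delay Offset: −334 days → 29 May 2021.

May 29, 2021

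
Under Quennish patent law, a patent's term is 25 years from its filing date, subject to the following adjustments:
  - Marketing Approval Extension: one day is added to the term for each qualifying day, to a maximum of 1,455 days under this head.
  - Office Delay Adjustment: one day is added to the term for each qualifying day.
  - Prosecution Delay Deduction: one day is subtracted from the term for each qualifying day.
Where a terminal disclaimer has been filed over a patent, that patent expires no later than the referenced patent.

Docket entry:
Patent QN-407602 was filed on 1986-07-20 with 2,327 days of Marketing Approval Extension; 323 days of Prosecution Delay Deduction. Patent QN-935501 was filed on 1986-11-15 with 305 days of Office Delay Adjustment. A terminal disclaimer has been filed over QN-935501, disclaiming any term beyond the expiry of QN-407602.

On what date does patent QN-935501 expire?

Natural term of QN-935501:
  Base: filing + 25 years → 15 November 2011.
  Office Delay Adjustment: +305 days → 15 September 2012.
Expiry of referenced patent QN-407602:
  Base: filing + 25 years → 20 July 2011.
  Marketing Approval Extension: 2327 days claimed exceeds the 1455-day cap, so +1455 days → 14 July 2015.
  Prosecution Delay Deduction: −323 days → 25 August 2014.
Terminal disclaimer: QN-935501 expires on the earlier of 15 September 2012 and 25 August 2014.

2012-09-15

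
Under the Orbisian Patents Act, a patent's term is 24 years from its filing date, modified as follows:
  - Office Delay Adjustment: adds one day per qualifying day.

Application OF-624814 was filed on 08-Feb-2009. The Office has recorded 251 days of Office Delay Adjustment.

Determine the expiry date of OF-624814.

Base term: filing date + 24 years → 8 February 2033.
Office Delay Adjustment: +251 days → 17 October 2033.

2033-10-17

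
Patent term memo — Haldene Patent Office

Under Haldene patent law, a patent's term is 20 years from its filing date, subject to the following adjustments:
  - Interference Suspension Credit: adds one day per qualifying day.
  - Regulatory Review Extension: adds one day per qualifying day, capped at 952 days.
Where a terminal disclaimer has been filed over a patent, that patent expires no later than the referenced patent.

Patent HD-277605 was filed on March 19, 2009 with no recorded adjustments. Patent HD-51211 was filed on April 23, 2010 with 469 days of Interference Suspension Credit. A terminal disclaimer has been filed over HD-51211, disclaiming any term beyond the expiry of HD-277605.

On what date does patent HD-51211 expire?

March 19, 2029

Natural term of HD-51211:
  Base: filing + 20 years → 23 April 2030.
  Interference Suspension Credit: +469 days → 5 August 2031.
Expiry of referenced patent HD-277605:
  Base: filing + 20 years → 19 March 2029.
Terminal disclaimer: HD-51211 expires on the earlier of 5 August 2031 and 19 March 2029.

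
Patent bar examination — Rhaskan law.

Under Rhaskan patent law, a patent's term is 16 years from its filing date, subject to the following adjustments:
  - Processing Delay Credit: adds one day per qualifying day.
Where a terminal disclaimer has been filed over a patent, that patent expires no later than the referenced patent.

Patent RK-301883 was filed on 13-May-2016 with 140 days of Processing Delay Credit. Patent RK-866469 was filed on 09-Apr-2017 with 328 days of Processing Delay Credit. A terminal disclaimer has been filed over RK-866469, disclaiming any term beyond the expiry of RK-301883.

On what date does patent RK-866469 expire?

2032-09-30

Natural term of RK-866469:
  Base: filing + 16 years → 9 April 2033.
  Processing Delay Credit: +328 days → 3 March 2034.
Expiry of referenced patent RK-301883:
  Base: filing + 16 years → 13 May 2032.
  Processing Delay Credit: +140 days → 30 September 2032.
Terminal disclaimer: RK-866469 expires on the earlier of 3 March 2034 and 30 September 2032.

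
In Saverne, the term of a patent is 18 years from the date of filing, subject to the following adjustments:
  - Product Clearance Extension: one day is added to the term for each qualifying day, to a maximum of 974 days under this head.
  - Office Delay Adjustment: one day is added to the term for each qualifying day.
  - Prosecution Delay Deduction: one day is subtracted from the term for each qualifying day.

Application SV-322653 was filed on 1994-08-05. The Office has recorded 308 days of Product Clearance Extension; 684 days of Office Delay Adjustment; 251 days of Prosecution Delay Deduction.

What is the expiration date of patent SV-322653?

Base term: filing date + 18 years → 5 August 2012.
Product Clearance Extension: 308 days (within the 974-day cap) → +308 days → 9 June 2013.
Office Delay Adjustment: +684 days → 24 April 2015.
Prosecution Delay Deduction: −251 days → 16 August 2014.

August 16, 2014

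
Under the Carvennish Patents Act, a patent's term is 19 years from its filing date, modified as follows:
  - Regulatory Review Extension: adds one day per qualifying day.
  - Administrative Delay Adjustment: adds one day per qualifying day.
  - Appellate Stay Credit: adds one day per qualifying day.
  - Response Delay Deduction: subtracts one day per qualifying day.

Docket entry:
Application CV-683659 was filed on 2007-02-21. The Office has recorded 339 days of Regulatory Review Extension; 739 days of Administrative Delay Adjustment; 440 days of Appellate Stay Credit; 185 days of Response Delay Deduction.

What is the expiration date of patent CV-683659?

Base term: filing date + 19 years → 21 February 2026.
Regulatory Review Extension: +339 days → 26 January 2027.
Administrative Delay Adjustment: +739 days → 3 February 2029.
Appellate Stay Credit: +440 days → 19 April 2030.
Response Delay Deduction: −185 days → 16 October 2029.

2029-10-16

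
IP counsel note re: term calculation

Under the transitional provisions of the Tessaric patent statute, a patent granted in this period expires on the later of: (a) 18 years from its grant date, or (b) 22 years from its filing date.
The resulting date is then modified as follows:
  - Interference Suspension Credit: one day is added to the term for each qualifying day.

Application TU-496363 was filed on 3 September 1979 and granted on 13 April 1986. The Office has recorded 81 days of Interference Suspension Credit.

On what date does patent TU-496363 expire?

July 3, 2004

(a) grant + 18 years → 13 April 2004.
(b) filing + 22 years → 3 September 2001.
Later of the two: 13 April 2004.
Interference Suspension Credit: +81 days → 3 July 2004.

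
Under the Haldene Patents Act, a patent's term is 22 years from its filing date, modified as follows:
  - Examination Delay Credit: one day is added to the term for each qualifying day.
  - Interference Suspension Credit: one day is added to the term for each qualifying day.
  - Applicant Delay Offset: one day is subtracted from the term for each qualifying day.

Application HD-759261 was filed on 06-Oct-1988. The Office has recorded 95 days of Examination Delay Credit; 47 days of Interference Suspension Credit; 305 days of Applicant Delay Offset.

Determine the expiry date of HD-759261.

April 26, 2010

Base term: filing date + 22 years → 6 October 2010.
Examination Delay Credit: +95 days → 9 January 2011.
Interference Suspension Credit: +47 days → 25 February 2011.
Applicant Delay Offset: −305 days → 26 April 2010.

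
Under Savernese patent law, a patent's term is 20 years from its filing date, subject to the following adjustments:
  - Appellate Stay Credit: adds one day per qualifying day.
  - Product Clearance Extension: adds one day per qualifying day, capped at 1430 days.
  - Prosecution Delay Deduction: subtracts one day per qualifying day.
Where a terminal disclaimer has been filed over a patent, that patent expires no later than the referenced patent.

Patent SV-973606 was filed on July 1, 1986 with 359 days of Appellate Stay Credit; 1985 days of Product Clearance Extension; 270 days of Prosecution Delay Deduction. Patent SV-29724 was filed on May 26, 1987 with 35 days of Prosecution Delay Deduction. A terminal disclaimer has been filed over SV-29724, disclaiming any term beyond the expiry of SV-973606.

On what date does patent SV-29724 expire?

April 21, 2007

Natural term of SV-29724:
  Base: filing + 20 years → 26 May 2007.
  Prosecution Delay Deduction: −35 days → 21 April 2007.
Expiry of referenced patent SV-973606:
  Base: filing + 20 years → 1 July 2006.
  Appellate Stay Credit: +359 days → 25 June 2007.
  Product Clearance Extension: 1985 days claimed exceeds the 1430-day cap, so +1430 days → 25 May 2011.
  Prosecution Delay Deduction: −270 days → 28 August 2010.
Terminal disclaimer: SV-29724 expires on the earlier of 21 April 2007 and 28 August 2010.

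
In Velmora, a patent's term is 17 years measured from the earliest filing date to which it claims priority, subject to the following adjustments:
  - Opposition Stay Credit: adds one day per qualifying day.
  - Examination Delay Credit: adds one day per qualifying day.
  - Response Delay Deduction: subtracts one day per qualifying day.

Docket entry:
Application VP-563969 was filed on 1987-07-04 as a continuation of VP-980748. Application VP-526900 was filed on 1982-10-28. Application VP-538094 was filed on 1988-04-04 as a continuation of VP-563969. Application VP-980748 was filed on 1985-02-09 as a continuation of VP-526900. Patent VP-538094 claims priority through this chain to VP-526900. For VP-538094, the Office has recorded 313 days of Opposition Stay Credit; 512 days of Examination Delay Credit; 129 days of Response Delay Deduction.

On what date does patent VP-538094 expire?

September 23, 2001

Earliest priority filing: 28 October 1982.
Base term: 28 October 1982 + 17 years → 28 October 1999.
Opposition Stay Credit: +313 days → 5 September 2000.
Examination Delay Credit: +512 days → 30 January 2002.
Response Delay Deduction: −129 days → 23 September 2001.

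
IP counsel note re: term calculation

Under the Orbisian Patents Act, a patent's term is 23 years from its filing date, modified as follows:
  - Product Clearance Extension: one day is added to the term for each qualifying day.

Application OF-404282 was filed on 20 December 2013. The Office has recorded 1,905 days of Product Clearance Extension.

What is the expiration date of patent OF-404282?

2042-03-09

Base term: filing date + 23 years → 20 December 2036.
Product Clearance Extension: +1905 days → 9 March 2042.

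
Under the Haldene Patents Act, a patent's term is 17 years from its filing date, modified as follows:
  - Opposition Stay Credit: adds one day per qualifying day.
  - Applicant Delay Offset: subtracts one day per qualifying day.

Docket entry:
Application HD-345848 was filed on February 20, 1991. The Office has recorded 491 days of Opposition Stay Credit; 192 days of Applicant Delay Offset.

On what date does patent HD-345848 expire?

Base term: filing date + 17 years → 20 February 2008.
Opposition Stay Credit: +491 days → 25 June 2009.
Applicant Delay Offset: −192 days → 15 December 2008.

December 15, 2008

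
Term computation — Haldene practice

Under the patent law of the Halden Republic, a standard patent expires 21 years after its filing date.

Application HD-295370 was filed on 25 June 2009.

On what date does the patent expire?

June 25, 2030

Filing date + 21 years → 25 June 2030.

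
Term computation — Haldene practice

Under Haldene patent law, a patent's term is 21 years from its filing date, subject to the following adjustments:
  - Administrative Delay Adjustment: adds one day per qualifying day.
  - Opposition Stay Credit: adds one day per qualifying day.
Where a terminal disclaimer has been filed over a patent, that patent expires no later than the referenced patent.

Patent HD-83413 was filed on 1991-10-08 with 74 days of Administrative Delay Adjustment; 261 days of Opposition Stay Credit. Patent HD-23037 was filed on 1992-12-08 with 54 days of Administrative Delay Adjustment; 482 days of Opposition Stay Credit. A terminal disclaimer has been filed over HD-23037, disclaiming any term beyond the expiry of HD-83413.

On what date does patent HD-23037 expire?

2013-09-08

Natural term of HD-23037:
  Base: filing + 21 years → 8 December 2013.
  Administrative Delay Adjustment: +54 days → 31 January 2014.
  Opposition Stay Credit: +482 days → 28 May 2015.
Expiry of referenced patent HD-83413:
  Base: filing + 21 years → 8 October 2012.
  Administrative Delay Adjustment: +74 days → 21 December 2012.
  Opposition Stay Credit: +261 days → 8 September 2013.
Terminal disclaimer: HD-23037 expires on the earlier of 28 May 2015 and 8 September 2013.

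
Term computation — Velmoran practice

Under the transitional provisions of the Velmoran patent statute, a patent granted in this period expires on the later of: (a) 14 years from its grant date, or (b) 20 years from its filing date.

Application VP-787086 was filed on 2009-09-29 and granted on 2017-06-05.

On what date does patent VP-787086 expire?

June 5, 2031

(a) grant + 14 years → 5 June 2031.
(b) filing + 20 years → 29 September 2029.
Later of the two: 5 June 2031.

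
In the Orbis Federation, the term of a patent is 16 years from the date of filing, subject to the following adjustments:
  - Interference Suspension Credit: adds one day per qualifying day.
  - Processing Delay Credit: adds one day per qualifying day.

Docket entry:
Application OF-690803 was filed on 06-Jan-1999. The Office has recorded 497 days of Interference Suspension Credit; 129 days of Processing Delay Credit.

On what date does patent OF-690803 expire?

Base term: filing date + 16 years → 6 January 2015.
Interference Suspension Credit: +497 days → 17 May 2016.
Processing Delay Credit: +129 days → 23 September 2016.

September 23, 2016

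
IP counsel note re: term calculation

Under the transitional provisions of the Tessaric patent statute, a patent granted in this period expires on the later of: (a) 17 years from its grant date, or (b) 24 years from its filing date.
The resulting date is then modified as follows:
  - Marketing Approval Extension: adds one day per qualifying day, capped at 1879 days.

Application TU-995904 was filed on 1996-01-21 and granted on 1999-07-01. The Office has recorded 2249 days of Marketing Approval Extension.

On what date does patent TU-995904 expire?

March 14, 2025

(a) grant + 17 years → 1 July 2016.
(b) filing + 24 years → 21 January 2020.
Later of the two: 21 January 2020.
Marketing Approval Extension: 2249 days claimed exceeds the 1879-day cap, so +1879 days → 14 March 2025.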